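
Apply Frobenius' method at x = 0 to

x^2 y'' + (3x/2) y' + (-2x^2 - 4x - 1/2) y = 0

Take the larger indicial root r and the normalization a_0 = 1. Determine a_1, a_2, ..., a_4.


Write in Frobenius form y'' + (p(x)/x) y' + (q(x)/x^2) y = 0:
  p(x) = 3/2,  q(x) = -2x^2 - 4x - 1/2.
Indicial equation: r(r-1) + (3/2) r + (-1/2) = 0 -> roots r_1 = 1/2, r_2 = -1.
Take r = r_1 = 1/2. Let y(x) = x^r sum_{n>=0} a_n x^n with a_0 = 1.
Substitute y = x^r sum a_n x^n and match x^{r+n}. The recurrence is
  D(n) a_n - 4 a_{n-1} - 2 a_{n-2} = 0,  where D(n) = (r+n)(r+n-1) + (3/2)(r+n) + (-1/2).
  a_n = [4 a_{n-1} + 2 a_{n-2}] / D(n).
Since the indicial polynomial factors as (r - r_1)(r - r_2), D(n) = (r_1 + n - r_1)(r_1 + n - r_2) = n(n + 3/2).
Evaluating step by step (a_0 = 1):
  n = 1: D(1) = 1(1 + 3/2) = 5/2; numerator = 4(1) = 4; a_1 = (4)/(5/2) = 8/5
  n = 2: D(2) = 2(2 + 3/2) = 7; numerator = 4(8/5) + 2(1) = 42/5; a_2 = (42/5)/(7) = 6/5
  n = 3: D(3) = 3(3 + 3/2) = 27/2; numerator = 4(6/5) + 2(8/5) = 8; a_3 = (8)/(27/2) = 16/27
  n = 4: D(4) = 4(4 + 3/2) = 22; numerator = 4(16/27) + 2(6/5) = 644/135; a_4 = (644/135)/(22) = 322/1485

r = 1/2; a_0 = 1; a_1 = 8/5; a_2 = 6/5; a_3 = 16/27; a_4 = 322/1485


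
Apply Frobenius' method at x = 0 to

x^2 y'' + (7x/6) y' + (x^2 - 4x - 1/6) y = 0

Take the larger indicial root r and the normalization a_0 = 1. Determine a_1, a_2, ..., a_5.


Write in Frobenius form y'' + (p(x)/x) y' + (q(x)/x^2) y = 0:
  p(x) = 7/6,  q(x) = x^2 - 4x - 1/6.
Indicial equation: r(r-1) + (7/6) r + (-1/6) = 0 -> roots r_1 = 1/3, r_2 = -1/2.
Take r = r_1 = 1/3. Let y(x) = x^r sum_{n>=0} a_n x^n with a_0 = 1.
Substitute y = x^r sum a_n x^n and match x^{r+n}. The recurrence is
  D(n) a_n - 4 a_{n-1} + 1 a_{n-2} = 0,  where D(n) = (r+n)(r+n-1) + (7/6)(r+n) + (-1/6).
  a_n = [4 a_{n-1} - 1 a_{n-2}] / D(n).
Since the indicial polynomial factors as (r - r_1)(r - r_2), D(n) = (r_1 + n - r_1)(r_1 + n - r_2) = n(n + 5/6).
Evaluating step by step (a_0 = 1):
  n = 1: D(1) = 1(1 + 5/6) = 11/6; numerator = 4(1) = 4; a_1 = (4)/(11/6) = 24/11
  n = 2: D(2) = 2(2 + 5/6) = 17/3; numerator = 4(24/11) - 1(1) = 85/11; a_2 = (85/11)/(17/3) = 15/11
  n = 3: D(3) = 3(3 + 5/6) = 23/2; numerator = 4(15/11) - 1(24/11) = 36/11; a_3 = (36/11)/(23/2) = 72/253
  n = 4: D(4) = 4(4 + 5/6) = 58/3; numerator = 4(72/253) - 1(15/11) = -57/253; a_4 = (-57/253)/(58/3) = -171/14674
  n = 5: D(5) = 5(5 + 5/6) = 175/6; numerator = 4(-171/14674) - 1(72/253) = -2430/7337; a_5 = (-2430/7337)/(175/6) = -2916/256795

r = 1/3; a_0 = 1; a_1 = 24/11; a_2 = 15/11; a_3 = 72/253; a_4 = -171/14674; a_5 = -2916/256795


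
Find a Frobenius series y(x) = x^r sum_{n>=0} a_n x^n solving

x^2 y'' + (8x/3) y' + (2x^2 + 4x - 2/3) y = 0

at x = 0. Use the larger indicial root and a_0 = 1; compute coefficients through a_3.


Write in Frobenius form y'' + (p(x)/x) y' + (q(x)/x^2) y = 0:
  p(x) = 8/3,  q(x) = 2x^2 + 4x - 2/3.
Indicial equation: r(r-1) + (8/3) r + (-2/3) = 0 -> roots r_1 = 1/3, r_2 = -2.
Take r = r_1 = 1/3. Let y(x) = x^r sum_{n>=0} a_n x^n with a_0 = 1.
Substitute y = x^r sum a_n x^n and match x^{r+n}. The recurrence is
  D(n) a_n + 4 a_{n-1} + 2 a_{n-2} = 0,  where D(n) = (r+n)(r+n-1) + (8/3)(r+n) + (-2/3).
  a_n = [-4 a_{n-1} - 2 a_{n-2}] / D(n).
Since the indicial polynomial factors as (r - r_1)(r - r_2), D(n) = (r_1 + n - r_1)(r_1 + n - r_2) = n(n + 7/3).
Evaluating step by step (a_0 = 1):
  n = 1: D(1) = 1(1 + 7/3) = 10/3; numerator = -4(1) = -4; a_1 = (-4)/(10/3) = -6/5
  n = 2: D(2) = 2(2 + 7/3) = 26/3; numerator = -4(-6/5) - 2(1) = 14/5; a_2 = (14/5)/(26/3) = 21/65
  n = 3: D(3) = 3(3 + 7/3) = 16; numerator = -4(21/65) - 2(-6/5) = 72/65; a_3 = (72/65)/(16) = 9/130

r = 1/3; a_0 = 1; a_1 = -6/5; a_2 = 21/65; a_3 = 9/130


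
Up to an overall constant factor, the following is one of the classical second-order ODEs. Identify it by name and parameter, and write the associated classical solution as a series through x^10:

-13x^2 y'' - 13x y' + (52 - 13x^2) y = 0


All three coefficients share the factor -13; dividing through by -13 gives  x^2 y'' + x y' + (x^2 - 4) y = 0.
This matches the Bessel equation x^2 y'' + x y' + (x^2 - nu^2) y = 0 with nu^2 = 4, so nu = 2; the solution bounded at x = 0 is J_2(x).
Frobenius at x = 0: indicial roots ±nu; for r = nu the recurrence k(k + 2nu) c_k = -c_{k-2} gives the standard series J_nu(x) = sum_{k>=0} (-1)^k / (k! (k+nu)!) (x/2)^(2k+nu). Evaluate the first 5 terms:
  k = 0: (-1)^0 / (0! * 2! * 2^2) x^2 = 1/(1*2*4) x^2 = (1/8) x^2
  k = 1: (-1)^1 / (1! * 3! * 2^4) x^4 = -1/(1*6*16) x^4 = (-1/96) x^4
  k = 2: (-1)^2 / (2! * 4! * 2^6) x^6 = 1/(2*24*64) x^6 = (1/3072) x^6
  k = 3: (-1)^3 / (3! * 5! * 2^8) x^8 = -1/(6*120*256) x^8 = (-1/184320) x^8
  k = 4: (-1)^4 / (4! * 6! * 2^10) x^10 = 1/(24*720*1024) x^10 = (1/17694720) x^10
Hence J_2(x) = x^10/17694720 - x^8/184320 + x^6/3072 - x^4/96 + x^2/8 + ....

J_2(x); series = x^10/17694720 - x^8/184320 + x^6/3072 - x^4/96 + x^2/8


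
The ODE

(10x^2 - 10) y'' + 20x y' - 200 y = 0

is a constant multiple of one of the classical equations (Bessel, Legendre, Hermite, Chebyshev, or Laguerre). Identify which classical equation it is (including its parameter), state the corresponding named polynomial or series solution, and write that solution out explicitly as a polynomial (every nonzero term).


All three coefficients share the factor -10; dividing through by -10 gives  (1 - x^2) y'' - 2x y' + 20 y = 0.
This matches the Legendre equation (1 - x^2) y'' - 2x y' + n(n+1) y = 0 (note the -2x y' term) with n(n+1) = 20, so n = 4; the polynomial solution is P_4(x).
With y = sum_k a_k x^k, matching x^k gives (k+2)(k+1) a_{k+2} = [k(k+1) - n(n+1)] a_k = (k - 4)(k + 5) a_k. The right side vanishes at k = 4, so the series with the parity of 4 terminates at degree 4.
Standard normalization (P_n(1) = 1): leading coefficient (2n)!/(2^n (n!)^2) = 40320/(16*576) = 35/8, so a_4 = 35/8. Work downward with a_k = (k+1)(k+2) a_{k+2} / ((k - 4)(k + 5)):
  a_2 = (3)(4)(35/8) / ((2 - 4)(2 + 5)) = (105/2)/(-14) = -15/4
  a_0 = (1)(2)(-15/4) / ((0 - 4)(0 + 5)) = (-15/2)/(-20) = 3/8
Hence P_4(x) = 35 x^4/8 - 15 x^2/4 + 3/8.

P_4(x); series = 35 x^4/8 - 15 x^2/4 + 3/8


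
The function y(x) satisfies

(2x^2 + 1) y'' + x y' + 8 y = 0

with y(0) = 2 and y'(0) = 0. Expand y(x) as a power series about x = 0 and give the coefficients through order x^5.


Ansatz: y(x) = sum_{n>=0} a_n x^n, so y'(x) = sum_{n>=1} n a_n x^(n-1) and y''(x) = sum_{n>=2} n(n-1) a_n x^(n-2).
Substitute into P(x) y'' + Q(x) y' + R(x) y = 0 with P(x) = 2x^2 + 1, Q(x) = x, R(x) = 8, and match powers of x.
Initial conditions: a_0 = 2, a_1 = 0.
Setting the coefficient of each power of x to zero and solving order by order (substituting the coefficients already found):
  x^0: 2 a_2 + 8 a_0 = 0  ->  2 a_2 = -8 a_0 = -16  ->  a_2 = -8
  x^1: 6 a_3 + 9 a_1 = 0  ->  6 a_3 = -9 a_1 = 0  ->  a_3 = 0
  x^2: 12 a_4 + 14 a_2 = 0  ->  12 a_4 = -14 a_2 = 112  ->  a_4 = 28/3
  x^3: 20 a_5 + 23 a_3 = 0  ->  20 a_5 = -23 a_3 = 0  ->  a_5 = 0
Truncated series: y(x) = 2 - 8 x^2 + (28/3) x^4 + O(x^6).

a_0 = 2; a_1 = 0; a_2 = -8; a_3 = 0; a_4 = 28/3; a_5 = 0


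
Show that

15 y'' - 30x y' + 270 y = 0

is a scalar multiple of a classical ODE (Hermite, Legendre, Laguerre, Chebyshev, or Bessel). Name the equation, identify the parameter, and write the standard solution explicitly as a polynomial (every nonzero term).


All three coefficients share the factor 15; dividing through by 15 gives  y'' - 2x y' + 18 y = 0.
This matches the Hermite equation y'' - 2x y' + 2n y = 0 with 2n = 18, so n = 9; the polynomial solution is H_9(x).
With y = sum_k a_k x^k, matching x^k gives (k+2)(k+1) a_{k+2} = 2(k - n) a_k = 2(k - 9) a_k. The right side vanishes at k = 9, so the series with the parity of 9 terminates at degree 9.
Standard normalization: leading coefficient of H_n is 2^n, so a_9 = 2^9 = 512. Work downward with a_k = (k+1)(k+2) a_{k+2} / (2(k - n)):
  a_7 = (8)(9)(512) / (2(7 - 9)) = 36864/(-4) = -9216
  a_5 = (6)(7)(-9216) / (2(5 - 9)) = -387072/(-8) = 48384
  a_3 = (4)(5)(48384) / (2(3 - 9)) = 967680/(-12) = -80640
  a_1 = (2)(3)(-80640) / (2(1 - 9)) = -483840/(-16) = 30240
Hence H_9(x) = 512 x^9 - 9216 x^7 + 48384 x^5 - 80640 x^3 + 30240 x.

H_9(x); series = 512 x^9 - 9216 x^7 + 48384 x^5 - 80640 x^3 + 30240 x


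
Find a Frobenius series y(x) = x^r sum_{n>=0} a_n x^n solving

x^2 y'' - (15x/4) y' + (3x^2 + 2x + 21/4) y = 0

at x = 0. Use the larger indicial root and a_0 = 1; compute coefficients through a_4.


Write in Frobenius form y'' + (p(x)/x) y' + (q(x)/x^2) y = 0:
  p(x) = -15/4,  q(x) = 3x^2 + 2x + 21/4.
Indicial equation: r(r-1) + (-15/4) r + (21/4) = 0 -> roots r_1 = 3, r_2 = 7/4.
Take r = r_1 = 3. Let y(x) = x^r sum_{n>=0} a_n x^n with a_0 = 1.
Substitute y = x^r sum a_n x^n and match x^{r+n}. The recurrence is
  D(n) a_n + 2 a_{n-1} + 3 a_{n-2} = 0,  where D(n) = (r+n)(r+n-1) + (-15/4)(r+n) + (21/4).
  a_n = [-2 a_{n-1} - 3 a_{n-2}] / D(n).
Since the indicial polynomial factors as (r - r_1)(r - r_2), D(n) = (r_1 + n - r_1)(r_1 + n - r_2) = n(n + 5/4).
Evaluating step by step (a_0 = 1):
  n = 1: D(1) = 1(1 + 5/4) = 9/4; numerator = -2(1) = -2; a_1 = (-2)/(9/4) = -8/9
  n = 2: D(2) = 2(2 + 5/4) = 13/2; numerator = -2(-8/9) - 3(1) = -11/9; a_2 = (-11/9)/(13/2) = -22/117
  n = 3: D(3) = 3(3 + 5/4) = 51/4; numerator = -2(-22/117) - 3(-8/9) = 356/117; a_3 = (356/117)/(51/4) = 1424/5967
  n = 4: D(4) = 4(4 + 5/4) = 21; numerator = -2(1424/5967) - 3(-22/117) = 518/5967; a_4 = (518/5967)/(21) = 74/17901

r = 3; a_0 = 1; a_1 = -8/9; a_2 = -22/117; a_3 = 1424/5967; a_4 = 74/17901


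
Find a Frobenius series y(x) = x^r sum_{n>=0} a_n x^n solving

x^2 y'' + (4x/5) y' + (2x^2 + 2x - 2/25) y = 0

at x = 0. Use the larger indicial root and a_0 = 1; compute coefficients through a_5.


Write in Frobenius form y'' + (p(x)/x) y' + (q(x)/x^2) y = 0:
  p(x) = 4/5,  q(x) = 2x^2 + 2x - 2/25.
Indicial equation: r(r-1) + (4/5) r + (-2/25) = 0 -> roots r_1 = 2/5, r_2 = -1/5.
Take r = r_1 = 2/5. Let y(x) = x^r sum_{n>=0} a_n x^n with a_0 = 1.
Substitute y = x^r sum a_n x^n and match x^{r+n}. The recurrence is
  D(n) a_n + 2 a_{n-1} + 2 a_{n-2} = 0,  where D(n) = (r+n)(r+n-1) + (4/5)(r+n) + (-2/25).
  a_n = [-2 a_{n-1} - 2 a_{n-2}] / D(n).
Since the indicial polynomial factors as (r - r_1)(r - r_2), D(n) = (r_1 + n - r_1)(r_1 + n - r_2) = n(n + 3/5).
Evaluating step by step (a_0 = 1):
  n = 1: D(1) = 1(1 + 3/5) = 8/5; numerator = -2(1) = -2; a_1 = (-2)/(8/5) = -5/4
  n = 2: D(2) = 2(2 + 3/5) = 26/5; numerator = -2(-5/4) - 2(1) = 1/2; a_2 = (1/2)/(26/5) = 5/52
  n = 3: D(3) = 3(3 + 3/5) = 54/5; numerator = -2(5/52) - 2(-5/4) = 30/13; a_3 = (30/13)/(54/5) = 25/117
  n = 4: D(4) = 4(4 + 3/5) = 92/5; numerator = -2(25/117) - 2(5/52) = -145/234; a_4 = (-145/234)/(92/5) = -725/21528
  n = 5: D(5) = 5(5 + 3/5) = 28; numerator = -2(-725/21528) - 2(25/117) = -3875/10764; a_5 = (-3875/10764)/(28) = -3875/301392

r = 2/5; a_0 = 1; a_1 = -5/4; a_2 = 5/52; a_3 = 25/117; a_4 = -725/21528; a_5 = -3875/301392


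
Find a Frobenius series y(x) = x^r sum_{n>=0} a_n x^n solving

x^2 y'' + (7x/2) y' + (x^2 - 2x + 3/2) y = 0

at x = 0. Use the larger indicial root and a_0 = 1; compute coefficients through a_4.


Write in Frobenius form y'' + (p(x)/x) y' + (q(x)/x^2) y = 0:
  p(x) = 7/2,  q(x) = x^2 - 2x + 3/2.
Indicial equation: r(r-1) + (7/2) r + (3/2) = 0 -> roots r_1 = -1, r_2 = -3/2.
Take r = r_1 = -1. Let y(x) = x^r sum_{n>=0} a_n x^n with a_0 = 1.
Substitute y = x^r sum a_n x^n and match x^{r+n}. The recurrence is
  D(n) a_n - 2 a_{n-1} + 1 a_{n-2} = 0,  where D(n) = (r+n)(r+n-1) + (7/2)(r+n) + (3/2).
  a_n = [2 a_{n-1} - 1 a_{n-2}] / D(n).
Since the indicial polynomial factors as (r - r_1)(r - r_2), D(n) = (r_1 + n - r_1)(r_1 + n - r_2) = n(n + 1/2).
Evaluating step by step (a_0 = 1):
  n = 1: D(1) = 1(1 + 1/2) = 3/2; numerator = 2(1) = 2; a_1 = (2)/(3/2) = 4/3
  n = 2: D(2) = 2(2 + 1/2) = 5; numerator = 2(4/3) - 1(1) = 5/3; a_2 = (5/3)/(5) = 1/3
  n = 3: D(3) = 3(3 + 1/2) = 21/2; numerator = 2(1/3) - 1(4/3) = -2/3; a_3 = (-2/3)/(21/2) = -4/63
  n = 4: D(4) = 4(4 + 1/2) = 18; numerator = 2(-4/63) - 1(1/3) = -29/63; a_4 = (-29/63)/(18) = -29/1134

r = -1; a_0 = 1; a_1 = 4/3; a_2 = 1/3; a_3 = -4/63; a_4 = -29/1134


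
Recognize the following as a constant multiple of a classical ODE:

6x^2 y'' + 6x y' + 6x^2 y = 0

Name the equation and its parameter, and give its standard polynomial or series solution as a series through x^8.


All three coefficients share the factor 6; dividing through by 6 gives  x^2 y'' + x y' + x^2 y = 0.
This matches the Bessel equation x^2 y'' + x y' + (x^2 - nu^2) y = 0 with nu^2 = 0, so nu = 0; the solution bounded at x = 0 is J_0(x).
Frobenius at x = 0: indicial roots ±nu; for r = nu the recurrence k(k + 2nu) c_k = -c_{k-2} gives the standard series J_nu(x) = sum_{k>=0} (-1)^k / (k! (k+nu)!) (x/2)^(2k+nu). Evaluate the first 5 terms:
  k = 0: (-1)^0 / (0! * 0! * 2^0) x^0 = 1/(1*1*1) x^0 = (1) x^0
  k = 1: (-1)^1 / (1! * 1! * 2^2) x^2 = -1/(1*1*4) x^2 = (-1/4) x^2
  k = 2: (-1)^2 / (2! * 2! * 2^4) x^4 = 1/(2*2*16) x^4 = (1/64) x^4
  k = 3: (-1)^3 / (3! * 3! * 2^6) x^6 = -1/(6*6*64) x^6 = (-1/2304) x^6
  k = 4: (-1)^4 / (4! * 4! * 2^8) x^8 = 1/(24*24*256) x^8 = (1/147456) x^8
Hence J_0(x) = x^8/147456 - x^6/2304 + x^4/64 - x^2/4 + 1 + ....

J_0(x); series = x^8/147456 - x^6/2304 + x^4/64 - x^2/4 + 1


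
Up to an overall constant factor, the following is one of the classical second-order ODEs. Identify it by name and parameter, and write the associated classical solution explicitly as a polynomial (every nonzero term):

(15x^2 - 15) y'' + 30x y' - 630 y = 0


All three coefficients share the factor -15; dividing through by -15 gives  (1 - x^2) y'' - 2x y' + 42 y = 0.
This matches the Legendre equation (1 - x^2) y'' - 2x y' + n(n+1) y = 0 (note the -2x y' term) with n(n+1) = 42, so n = 6; the polynomial solution is P_6(x).
With y = sum_k a_k x^k, matching x^k gives (k+2)(k+1) a_{k+2} = [k(k+1) - n(n+1)] a_k = (k - 6)(k + 7) a_k. The right side vanishes at k = 6, so the series with the parity of 6 terminates at degree 6.
Standard normalization (P_n(1) = 1): leading coefficient (2n)!/(2^n (n!)^2) = 479001600/(64*518400) = 231/16, so a_6 = 231/16. Work downward with a_k = (k+1)(k+2) a_{k+2} / ((k - 6)(k + 7)):
  a_4 = (5)(6)(231/16) / ((4 - 6)(4 + 7)) = (3465/8)/(-22) = -315/16
  a_2 = (3)(4)(-315/16) / ((2 - 6)(2 + 7)) = (-945/4)/(-36) = 105/16
  a_0 = (1)(2)(105/16) / ((0 - 6)(0 + 7)) = (105/8)/(-42) = -5/16
Hence P_6(x) = 231 x^6/16 - 315 x^4/16 + 105 x^2/16 - 5/16.

P_6(x); series = 231 x^6/16 - 315 x^4/16 + 105 x^2/16 - 5/16


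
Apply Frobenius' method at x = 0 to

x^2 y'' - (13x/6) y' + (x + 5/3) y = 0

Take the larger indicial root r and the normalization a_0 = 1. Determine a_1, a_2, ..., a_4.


Write in Frobenius form y'' + (p(x)/x) y' + (q(x)/x^2) y = 0:
  p(x) = -13/6,  q(x) = x + 5/3.
Indicial equation: r(r-1) + (-13/6) r + (5/3) = 0 -> roots r_1 = 5/2, r_2 = 2/3.
Take r = r_1 = 5/2. Let y(x) = x^r sum_{n>=0} a_n x^n with a_0 = 1.
Substitute y = x^r sum a_n x^n and match x^{r+n}. The recurrence is
  D(n) a_n + 1 a_{n-1} = 0,  where D(n) = (r+n)(r+n-1) + (-13/6)(r+n) + (5/3).
  a_n = -1 / D(n) * a_{n-1}.
Since the indicial polynomial factors as (r - r_1)(r - r_2), D(n) = (r_1 + n - r_1)(r_1 + n - r_2) = n(n + 11/6).
Evaluating step by step (a_0 = 1):
  n = 1: D(1) = 1(1 + 11/6) = 17/6; numerator = -1(1) = -1; a_1 = (-1)/(17/6) = -6/17
  n = 2: D(2) = 2(2 + 11/6) = 23/3; numerator = -1(-6/17) = 6/17; a_2 = (6/17)/(23/3) = 18/391
  n = 3: D(3) = 3(3 + 11/6) = 29/2; numerator = -1(18/391) = -18/391; a_3 = (-18/391)/(29/2) = -36/11339
  n = 4: D(4) = 4(4 + 11/6) = 70/3; numerator = -1(-36/11339) = 36/11339; a_4 = (36/11339)/(70/3) = 54/396865

r = 5/2; a_0 = 1; a_1 = -6/17; a_2 = 18/391; a_3 = -36/11339; a_4 = 54/396865


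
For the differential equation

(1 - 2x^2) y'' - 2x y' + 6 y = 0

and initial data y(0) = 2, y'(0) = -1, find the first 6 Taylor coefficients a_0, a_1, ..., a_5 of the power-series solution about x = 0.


Ansatz: y(x) = sum_{n>=0} a_n x^n, so y'(x) = sum_{n>=1} n a_n x^(n-1) and y''(x) = sum_{n>=2} n(n-1) a_n x^(n-2).
Substitute into P(x) y'' + Q(x) y' + R(x) y = 0 with P(x) = 1 - 2x^2, Q(x) = -2x, R(x) = 6, and match powers of x.
Initial conditions: a_0 = 2, a_1 = -1.
Setting the coefficient of each power of x to zero and solving order by order (substituting the coefficients already found):
  x^0: 2 a_2 + 6 a_0 = 0  ->  2 a_2 = -6 a_0 = -12  ->  a_2 = -6
  x^1: 6 a_3 + 4 a_1 = 0  ->  6 a_3 = -4 a_1 = 4  ->  a_3 = 2/3
  x^2: 12 a_4 - 2 a_2 = 0  ->  12 a_4 = 2 a_2 = -12  ->  a_4 = -1
  x^3: 20 a_5 - 12 a_3 = 0  ->  20 a_5 = 12 a_3 = 8  ->  a_5 = 2/5
Truncated series: y(x) = 2 - x - 6 x^2 + (2/3) x^3 - x^4 + (2/5) x^5 + O(x^6).

a_0 = 2; a_1 = -1; a_2 = -6; a_3 = 2/3; a_4 = -1; a_5 = 2/5


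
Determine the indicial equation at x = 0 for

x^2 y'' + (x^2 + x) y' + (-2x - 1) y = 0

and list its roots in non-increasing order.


Divide by x^2 to reach normal form y'' + P_1(x) y' + P_2(x) y = 0 with P_1(x) = 1 + 1/x and P_2(x) = -2/x - 1/x^2.
x = 0 is a singular point because the y'-coefficient 1 + 1/x has a pole at x = 0 and the y-coefficient -2/x - 1/x^2 has a pole at x = 0.
It is a regular singular point because x P_1(x) = p(x) = x + 1 and x^2 P_2(x) = q(x) = -2x - 1 are polynomials, hence analytic at x = 0.
p(0) = 1,  q(0) = -1.
Indicial equation: r(r-1) + p(0) r + q(0) = 0, i.e. r^2 + (p(0) - 1) r + q(0) = 0, i.e. r^2 - 1 = 0.
Discriminant: (0)^2 - 4(-1) = 4, so r = (0 ± 2)/2.
Solving: r_1 = 1, r_2 = -1.

indicial: r^2 - 1 = 0; roots r_1 = 1, r_2 = -1


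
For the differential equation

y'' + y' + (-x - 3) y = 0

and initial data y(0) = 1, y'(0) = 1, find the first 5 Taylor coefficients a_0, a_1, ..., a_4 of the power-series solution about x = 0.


Ansatz: y(x) = sum_{n>=0} a_n x^n, so y'(x) = sum_{n>=1} n a_n x^(n-1) and y''(x) = sum_{n>=2} n(n-1) a_n x^(n-2).
Substitute into P(x) y'' + Q(x) y' + R(x) y = 0 with P(x) = 1, Q(x) = 1, R(x) = -x - 3, and match powers of x.
Initial conditions: a_0 = 1, a_1 = 1.
Setting the coefficient of each power of x to zero and solving order by order (substituting the coefficients already found):
  x^0: 2 a_2 + a_1 - 3 a_0 = 0  ->  2 a_2 = -a_1 + 3 a_0 = 2  ->  a_2 = 1
  x^1: 6 a_3 + 2 a_2 - 3 a_1 - a_0 = 0  ->  6 a_3 = -2 a_2 + 3 a_1 + a_0 = 2  ->  a_3 = 1/3
  x^2: 12 a_4 + 3 a_3 - 3 a_2 - a_1 = 0  ->  12 a_4 = -3 a_3 + 3 a_2 + a_1 = 3  ->  a_4 = 1/4
Truncated series: y(x) = 1 + x + x^2 + (1/3) x^3 + (1/4) x^4 + O(x^5).

a_0 = 1; a_1 = 1; a_2 = 1; a_3 = 1/3; a_4 = 1/4


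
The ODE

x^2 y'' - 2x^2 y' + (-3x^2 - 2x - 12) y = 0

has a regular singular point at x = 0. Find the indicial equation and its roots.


Divide by x^2 to reach normal form y'' + P_1(x) y' + P_2(x) y = 0 with P_1(x) = -2 and P_2(x) = -3 - 2/x - 12/x^2.
x = 0 is a singular point because the y-coefficient -3 - 2/x - 12/x^2 has a pole at x = 0.
It is a regular singular point because x P_1(x) = p(x) = -2x and x^2 P_2(x) = q(x) = -3x^2 - 2x - 12 are polynomials, hence analytic at x = 0.
p(0) = 0,  q(0) = -12.
Indicial equation: r(r-1) + p(0) r + q(0) = 0, i.e. r^2 + (p(0) - 1) r + q(0) = 0, i.e. r^2 - 1 r - 12 = 0.
Discriminant: (-1)^2 - 4(-12) = 49, so r = (1 ± 7)/2.
Solving: r_1 = 4, r_2 = -3.

indicial: r^2 - 1 r - 12 = 0; roots r_1 = 4, r_2 = -3


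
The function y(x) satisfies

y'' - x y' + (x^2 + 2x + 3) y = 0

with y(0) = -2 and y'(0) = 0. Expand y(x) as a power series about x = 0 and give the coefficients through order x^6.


Ansatz: y(x) = sum_{n>=0} a_n x^n, so y'(x) = sum_{n>=1} n a_n x^(n-1) and y''(x) = sum_{n>=2} n(n-1) a_n x^(n-2).
Substitute into P(x) y'' + Q(x) y' + R(x) y = 0 with P(x) = 1, Q(x) = -x, R(x) = x^2 + 2x + 3, and match powers of x.
Initial conditions: a_0 = -2, a_1 = 0.
Setting the coefficient of each power of x to zero and solving order by order (substituting the coefficients already found):
  x^0: 2 a_2 + 3 a_0 = 0  ->  2 a_2 = -3 a_0 = 6  ->  a_2 = 3
  x^1: 6 a_3 + 2 a_1 + 2 a_0 = 0  ->  6 a_3 = -2 a_1 - 2 a_0 = 4  ->  a_3 = 2/3
  x^2: 12 a_4 + a_2 + 2 a_1 + a_0 = 0  ->  12 a_4 = -a_2 - 2 a_1 - a_0 = -1  ->  a_4 = -1/12
  x^3: 20 a_5 + 2 a_2 + a_1 = 0  ->  20 a_5 = -2 a_2 - a_1 = -6  ->  a_5 = -3/10
  x^4: 30 a_6 - a_4 + 2 a_3 + a_2 = 0  ->  30 a_6 = a_4 - 2 a_3 - a_2 = -53/12  ->  a_6 = -53/360
Truncated series: y(x) = -2 + 3 x^2 + (2/3) x^3 - (1/12) x^4 - (3/10) x^5 - (53/360) x^6 + O(x^7).

a_0 = -2; a_1 = 0; a_2 = 3; a_3 = 2/3; a_4 = -1/12; a_5 = -3/10; a_6 = -53/360


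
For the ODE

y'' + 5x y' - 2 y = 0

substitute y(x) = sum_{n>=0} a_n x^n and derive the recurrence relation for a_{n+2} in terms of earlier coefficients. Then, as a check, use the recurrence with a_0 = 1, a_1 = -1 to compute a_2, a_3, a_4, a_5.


Substitute y = sum_n a_n x^n.
y''(x) has coefficient (n+2)(n+1) a_{n+2} at x^n;
5 x y'(x) has coefficient 5 n a_n at x^n (shift);
-2 y(x) has coefficient -2 a_n at x^n.
Matching x^n: (n+2)(n+1) a_{n+2} + (5n - 2) a_n = 0.
Thus a_{n+2} = (-5n + 2) / ((n+1)(n+2)) * a_n.

Check with a_0 = 1, a_1 = -1 (apply the recurrence for n = 0, 1, 2, 3): a_0 = 1, a_1 = -1, a_2 = 1, a_3 = 1/2, a_4 = -2/3, a_5 = -13/40.

a_(n+2) = (-5n + 2) / ((n+1)(n+2)) * a_n; check: a_0 = 1, a_1 = -1, a_2 = 1, a_3 = 1/2, a_4 = -2/3, a_5 = -13/40


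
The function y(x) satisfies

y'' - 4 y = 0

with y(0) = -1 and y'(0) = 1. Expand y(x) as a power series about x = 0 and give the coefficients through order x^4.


Ansatz: y(x) = sum_{n>=0} a_n x^n, so y'(x) = sum_{n>=1} n a_n x^(n-1) and y''(x) = sum_{n>=2} n(n-1) a_n x^(n-2).
Substitute into P(x) y'' + Q(x) y' + R(x) y = 0 with P(x) = 1, Q(x) = 0, R(x) = -4, and match powers of x.
Initial conditions: a_0 = -1, a_1 = 1.
Setting the coefficient of each power of x to zero and solving order by order (substituting the coefficients already found):
  x^0: 2 a_2 - 4 a_0 = 0  ->  2 a_2 = 4 a_0 = -4  ->  a_2 = -2
  x^1: 6 a_3 - 4 a_1 = 0  ->  6 a_3 = 4 a_1 = 4  ->  a_3 = 2/3
  x^2: 12 a_4 - 4 a_2 = 0  ->  12 a_4 = 4 a_2 = -8  ->  a_4 = -2/3
Truncated series: y(x) = -1 + x - 2 x^2 + (2/3) x^3 - (2/3) x^4 + O(x^5).

a_0 = -1; a_1 = 1; a_2 = -2; a_3 = 2/3; a_4 = -2/3


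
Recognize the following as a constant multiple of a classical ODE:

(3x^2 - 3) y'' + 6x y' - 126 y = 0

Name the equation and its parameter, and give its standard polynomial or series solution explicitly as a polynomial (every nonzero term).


All three coefficients share the factor -3; dividing through by -3 gives  (1 - x^2) y'' - 2x y' + 42 y = 0.
This matches the Legendre equation (1 - x^2) y'' - 2x y' + n(n+1) y = 0 (note the -2x y' term) with n(n+1) = 42, so n = 6; the polynomial solution is P_6(x).
With y = sum_k a_k x^k, matching x^k gives (k+2)(k+1) a_{k+2} = [k(k+1) - n(n+1)] a_k = (k - 6)(k + 7) a_k. The right side vanishes at k = 6, so the series with the parity of 6 terminates at degree 6.
Standard normalization (P_n(1) = 1): leading coefficient (2n)!/(2^n (n!)^2) = 479001600/(64*518400) = 231/16, so a_6 = 231/16. Work downward with a_k = (k+1)(k+2) a_{k+2} / ((k - 6)(k + 7)):
  a_4 = (5)(6)(231/16) / ((4 - 6)(4 + 7)) = (3465/8)/(-22) = -315/16
  a_2 = (3)(4)(-315/16) / ((2 - 6)(2 + 7)) = (-945/4)/(-36) = 105/16
  a_0 = (1)(2)(105/16) / ((0 - 6)(0 + 7)) = (105/8)/(-42) = -5/16
Hence P_6(x) = 231 x^6/16 - 315 x^4/16 + 105 x^2/16 - 5/16.

P_6(x); series = 231 x^6/16 - 315 x^4/16 + 105 x^2/16 - 5/16


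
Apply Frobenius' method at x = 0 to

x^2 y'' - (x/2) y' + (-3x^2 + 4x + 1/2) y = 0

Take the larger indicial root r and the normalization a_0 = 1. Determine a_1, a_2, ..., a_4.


Write in Frobenius form y'' + (p(x)/x) y' + (q(x)/x^2) y = 0:
  p(x) = -1/2,  q(x) = -3x^2 + 4x + 1/2.
Indicial equation: r(r-1) + (-1/2) r + (1/2) = 0 -> roots r_1 = 1, r_2 = 1/2.
Take r = r_1 = 1. Let y(x) = x^r sum_{n>=0} a_n x^n with a_0 = 1.
Substitute y = x^r sum a_n x^n and match x^{r+n}. The recurrence is
  D(n) a_n + 4 a_{n-1} - 3 a_{n-2} = 0,  where D(n) = (r+n)(r+n-1) + (-1/2)(r+n) + (1/2).
  a_n = [-4 a_{n-1} + 3 a_{n-2}] / D(n).
Since the indicial polynomial factors as (r - r_1)(r - r_2), D(n) = (r_1 + n - r_1)(r_1 + n - r_2) = n(n + 1/2).
Evaluating step by step (a_0 = 1):
  n = 1: D(1) = 1(1 + 1/2) = 3/2; numerator = -4(1) = -4; a_1 = (-4)/(3/2) = -8/3
  n = 2: D(2) = 2(2 + 1/2) = 5; numerator = -4(-8/3) + 3(1) = 41/3; a_2 = (41/3)/(5) = 41/15
  n = 3: D(3) = 3(3 + 1/2) = 21/2; numerator = -4(41/15) + 3(-8/3) = -284/15; a_3 = (-284/15)/(21/2) = -568/315
  n = 4: D(4) = 4(4 + 1/2) = 18; numerator = -4(-568/315) + 3(41/15) = 971/63; a_4 = (971/63)/(18) = 971/1134

r = 1; a_0 = 1; a_1 = -8/3; a_2 = 41/15; a_3 = -568/315; a_4 = 971/1134


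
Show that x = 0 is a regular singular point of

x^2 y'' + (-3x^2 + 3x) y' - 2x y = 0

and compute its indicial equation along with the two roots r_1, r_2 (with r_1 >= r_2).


Divide by x^2 to reach normal form y'' + P_1(x) y' + P_2(x) y = 0 with P_1(x) = -3 + 3/x and P_2(x) = -2/x.
x = 0 is a singular point because the y'-coefficient -3 + 3/x has a pole at x = 0 and the y-coefficient -2/x has a pole at x = 0.
It is a regular singular point because x P_1(x) = p(x) = 3 - 3x and x^2 P_2(x) = q(x) = -2x are polynomials, hence analytic at x = 0.
p(0) = 3,  q(0) = 0.
Indicial equation: r(r-1) + p(0) r + q(0) = 0, i.e. r^2 + (p(0) - 1) r + q(0) = 0, i.e. r^2 + 2 r = 0.
Discriminant: (2)^2 - 4(0) = 4, so r = (-2 ± 2)/2.
Solving: r_1 = 0, r_2 = -2.

indicial: r^2 + 2 r = 0; roots r_1 = 0, r_2 = -2


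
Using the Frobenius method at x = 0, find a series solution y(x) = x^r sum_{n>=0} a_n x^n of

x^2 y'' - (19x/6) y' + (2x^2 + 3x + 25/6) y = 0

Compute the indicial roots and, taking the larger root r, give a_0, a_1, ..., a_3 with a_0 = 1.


Write in Frobenius form y'' + (p(x)/x) y' + (q(x)/x^2) y = 0:
  p(x) = -19/6,  q(x) = 2x^2 + 3x + 25/6.
Indicial equation: r(r-1) + (-19/6) r + (25/6) = 0 -> roots r_1 = 5/2, r_2 = 5/3.
Take r = r_1 = 5/2. Let y(x) = x^r sum_{n>=0} a_n x^n with a_0 = 1.
Substitute y = x^r sum a_n x^n and match x^{r+n}. The recurrence is
  D(n) a_n + 3 a_{n-1} + 2 a_{n-2} = 0,  where D(n) = (r+n)(r+n-1) + (-19/6)(r+n) + (25/6).
  a_n = [-3 a_{n-1} - 2 a_{n-2}] / D(n).
Since the indicial polynomial factors as (r - r_1)(r - r_2), D(n) = (r_1 + n - r_1)(r_1 + n - r_2) = n(n + 5/6).
Evaluating step by step (a_0 = 1):
  n = 1: D(1) = 1(1 + 5/6) = 11/6; numerator = -3(1) = -3; a_1 = (-3)/(11/6) = -18/11
  n = 2: D(2) = 2(2 + 5/6) = 17/3; numerator = -3(-18/11) - 2(1) = 32/11; a_2 = (32/11)/(17/3) = 96/187
  n = 3: D(3) = 3(3 + 5/6) = 23/2; numerator = -3(96/187) - 2(-18/11) = 324/187; a_3 = (324/187)/(23/2) = 648/4301

r = 5/2; a_0 = 1; a_1 = -18/11; a_2 = 96/187; a_3 = 648/4301


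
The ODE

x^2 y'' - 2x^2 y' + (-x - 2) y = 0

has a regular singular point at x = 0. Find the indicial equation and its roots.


Divide by x^2 to reach normal form y'' + P_1(x) y' + P_2(x) y = 0 with P_1(x) = -2 and P_2(x) = -1/x - 2/x^2.
x = 0 is a singular point because the y-coefficient -1/x - 2/x^2 has a pole at x = 0.
It is a regular singular point because x P_1(x) = p(x) = -2x and x^2 P_2(x) = q(x) = -x - 2 are polynomials, hence analytic at x = 0.
p(0) = 0,  q(0) = -2.
Indicial equation: r(r-1) + p(0) r + q(0) = 0, i.e. r^2 + (p(0) - 1) r + q(0) = 0, i.e. r^2 - 1 r - 2 = 0.
Discriminant: (-1)^2 - 4(-2) = 9, so r = (1 ± 3)/2.
Solving: r_1 = 2, r_2 = -1.

indicial: r^2 - 1 r - 2 = 0; roots r_1 = 2, r_2 = -1


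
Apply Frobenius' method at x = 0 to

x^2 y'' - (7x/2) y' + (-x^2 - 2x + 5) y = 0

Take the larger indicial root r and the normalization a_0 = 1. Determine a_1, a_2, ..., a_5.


Write in Frobenius form y'' + (p(x)/x) y' + (q(x)/x^2) y = 0:
  p(x) = -7/2,  q(x) = -x^2 - 2x + 5.
Indicial equation: r(r-1) + (-7/2) r + (5) = 0 -> roots r_1 = 5/2, r_2 = 2.
Take r = r_1 = 5/2. Let y(x) = x^r sum_{n>=0} a_n x^n with a_0 = 1.
Substitute y = x^r sum a_n x^n and match x^{r+n}. The recurrence is
  D(n) a_n - 2 a_{n-1} - 1 a_{n-2} = 0,  where D(n) = (r+n)(r+n-1) + (-7/2)(r+n) + (5).
  a_n = [2 a_{n-1} + 1 a_{n-2}] / D(n).
Since the indicial polynomial factors as (r - r_1)(r - r_2), D(n) = (r_1 + n - r_1)(r_1 + n - r_2) = n(n + 1/2).
Evaluating step by step (a_0 = 1):
  n = 1: D(1) = 1(1 + 1/2) = 3/2; numerator = 2(1) = 2; a_1 = (2)/(3/2) = 4/3
  n = 2: D(2) = 2(2 + 1/2) = 5; numerator = 2(4/3) + 1(1) = 11/3; a_2 = (11/3)/(5) = 11/15
  n = 3: D(3) = 3(3 + 1/2) = 21/2; numerator = 2(11/15) + 1(4/3) = 14/5; a_3 = (14/5)/(21/2) = 4/15
  n = 4: D(4) = 4(4 + 1/2) = 18; numerator = 2(4/15) + 1(11/15) = 19/15; a_4 = (19/15)/(18) = 19/270
  n = 5: D(5) = 5(5 + 1/2) = 55/2; numerator = 2(19/270) + 1(4/15) = 11/27; a_5 = (11/27)/(55/2) = 2/135

r = 5/2; a_0 = 1; a_1 = 4/3; a_2 = 11/15; a_3 = 4/15; a_4 = 19/270; a_5 = 2/135


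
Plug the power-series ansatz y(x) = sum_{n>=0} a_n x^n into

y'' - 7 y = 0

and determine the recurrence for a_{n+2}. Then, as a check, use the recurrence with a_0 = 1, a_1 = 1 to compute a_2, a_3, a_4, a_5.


Substitute y = sum_n a_n x^n into y'' + (const) y = 0.
y''(x) = sum_{n>=0} (n+2)(n+1) a_{n+2} x^n.
The ODE becomes sum_n [(n+2)(n+1) a_{n+2} - 7 a_n] x^n = 0.
Setting each coefficient to zero gives the recurrence:
  (n+2)(n+1) a_{n+2} - 7 a_n = 0,
  a_{n+2} = 7 / ((n+1)(n+2)) a_n.

Check with a_0 = 1, a_1 = 1 (apply the recurrence for n = 0, 1, 2, 3): a_0 = 1, a_1 = 1, a_2 = 7/2, a_3 = 7/6, a_4 = 49/24, a_5 = 49/120.

a_{n+2} = 7/((n+1)(n+2)) * a_n; check: a_0 = 1, a_1 = 1, a_2 = 7/2, a_3 = 7/6, a_4 = 49/24, a_5 = 49/120


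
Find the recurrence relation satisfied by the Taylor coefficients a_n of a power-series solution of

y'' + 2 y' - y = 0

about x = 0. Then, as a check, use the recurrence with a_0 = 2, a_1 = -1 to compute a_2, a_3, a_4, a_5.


Substitute y = sum_n a_n x^n.
y''(x) has coefficient (n+2)(n+1) a_{n+2} at x^n;
2 y'(x) has coefficient 2 (n+1) a_{n+1} at x^n;
-y(x) has coefficient -1 a_n at x^n.
Matching x^n: (n+2)(n+1) a_{n+2} + 2 (n+1) a_{n+1} - 1 a_n = 0.
Thus a_{n+2} = [-2 (n+1) a_{n+1} + 1 a_n] / ((n+1)(n+2)).

Check with a_0 = 2, a_1 = -1 (apply the recurrence for n = 0, 1, 2, 3): a_0 = 2, a_1 = -1, a_2 = 2, a_3 = -3/2, a_4 = 11/12, a_5 = -53/120.

a_(n+2) = [-2 (n+1) a_(n+1) + 1 a_n] / ((n+1)(n+2)); check: a_0 = 2, a_1 = -1, a_2 = 2, a_3 = -3/2, a_4 = 11/12, a_5 = -53/120


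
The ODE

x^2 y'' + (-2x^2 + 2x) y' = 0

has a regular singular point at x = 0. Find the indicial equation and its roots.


Divide by x^2 to reach normal form y'' + P_1(x) y' + P_2(x) y = 0 with P_1(x) = -2 + 2/x and P_2(x) = 0.
x = 0 is a singular point because the y'-coefficient -2 + 2/x has a pole at x = 0.
It is a regular singular point because x P_1(x) = p(x) = 2 - 2x and x^2 P_2(x) = q(x) = 0 are polynomials, hence analytic at x = 0.
p(0) = 2,  q(0) = 0.
Indicial equation: r(r-1) + p(0) r + q(0) = 0, i.e. r^2 + (p(0) - 1) r + q(0) = 0, i.e. r^2 + 1 r = 0.
Discriminant: (1)^2 - 4(0) = 1, so r = (-1 ± 1)/2.
Solving: r_1 = 0, r_2 = -1.

indicial: r^2 + 1 r = 0; roots r_1 = 0, r_2 = -1


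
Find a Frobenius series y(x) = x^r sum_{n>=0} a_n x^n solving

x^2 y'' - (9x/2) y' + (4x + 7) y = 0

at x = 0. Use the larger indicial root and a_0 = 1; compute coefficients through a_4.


Write in Frobenius form y'' + (p(x)/x) y' + (q(x)/x^2) y = 0:
  p(x) = -9/2,  q(x) = 4x + 7.
Indicial equation: r(r-1) + (-9/2) r + (7) = 0 -> roots r_1 = 7/2, r_2 = 2.
Take r = r_1 = 7/2. Let y(x) = x^r sum_{n>=0} a_n x^n with a_0 = 1.
Substitute y = x^r sum a_n x^n and match x^{r+n}. The recurrence is
  D(n) a_n + 4 a_{n-1} = 0,  where D(n) = (r+n)(r+n-1) + (-9/2)(r+n) + (7).
  a_n = -4 / D(n) * a_{n-1}.
Since the indicial polynomial factors as (r - r_1)(r - r_2), D(n) = (r_1 + n - r_1)(r_1 + n - r_2) = n(n + 3/2).
Evaluating step by step (a_0 = 1):
  n = 1: D(1) = 1(1 + 3/2) = 5/2; numerator = -4(1) = -4; a_1 = (-4)/(5/2) = -8/5
  n = 2: D(2) = 2(2 + 3/2) = 7; numerator = -4(-8/5) = 32/5; a_2 = (32/5)/(7) = 32/35
  n = 3: D(3) = 3(3 + 3/2) = 27/2; numerator = -4(32/35) = -128/35; a_3 = (-128/35)/(27/2) = -256/945
  n = 4: D(4) = 4(4 + 3/2) = 22; numerator = -4(-256/945) = 1024/945; a_4 = (1024/945)/(22) = 512/10395

r = 7/2; a_0 = 1; a_1 = -8/5; a_2 = 32/35; a_3 = -256/945; a_4 = 512/10395


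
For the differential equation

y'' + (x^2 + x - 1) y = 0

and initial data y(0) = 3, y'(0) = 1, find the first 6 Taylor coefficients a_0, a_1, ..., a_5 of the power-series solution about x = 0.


Ansatz: y(x) = sum_{n>=0} a_n x^n, so y'(x) = sum_{n>=1} n a_n x^(n-1) and y''(x) = sum_{n>=2} n(n-1) a_n x^(n-2).
Substitute into P(x) y'' + Q(x) y' + R(x) y = 0 with P(x) = 1, Q(x) = 0, R(x) = x^2 + x - 1, and match powers of x.
Initial conditions: a_0 = 3, a_1 = 1.
Setting the coefficient of each power of x to zero and solving order by order (substituting the coefficients already found):
  x^0: 2 a_2 - a_0 = 0  ->  2 a_2 = a_0 = 3  ->  a_2 = 3/2
  x^1: 6 a_3 - a_1 + a_0 = 0  ->  6 a_3 = a_1 - a_0 = -2  ->  a_3 = -1/3
  x^2: 12 a_4 - a_2 + a_1 + a_0 = 0  ->  12 a_4 = a_2 - a_1 - a_0 = -5/2  ->  a_4 = -5/24
  x^3: 20 a_5 - a_3 + a_2 + a_1 = 0  ->  20 a_5 = a_3 - a_2 - a_1 = -17/6  ->  a_5 = -17/120
Truncated series: y(x) = 3 + x + (3/2) x^2 - (1/3) x^3 - (5/24) x^4 - (17/120) x^5 + O(x^6).

a_0 = 3; a_1 = 1; a_2 = 3/2; a_3 = -1/3; a_4 = -5/24; a_5 = -17/120


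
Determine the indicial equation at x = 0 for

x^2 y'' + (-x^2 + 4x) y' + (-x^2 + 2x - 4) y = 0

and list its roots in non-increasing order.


Divide by x^2 to reach normal form y'' + P_1(x) y' + P_2(x) y = 0 with P_1(x) = -1 + 4/x and P_2(x) = -1 + 2/x - 4/x^2.
x = 0 is a singular point because the y'-coefficient -1 + 4/x has a pole at x = 0 and the y-coefficient -1 + 2/x - 4/x^2 has a pole at x = 0.
It is a regular singular point because x P_1(x) = p(x) = 4 - x and x^2 P_2(x) = q(x) = -x^2 + 2x - 4 are polynomials, hence analytic at x = 0.
p(0) = 4,  q(0) = -4.
Indicial equation: r(r-1) + p(0) r + q(0) = 0, i.e. r^2 + (p(0) - 1) r + q(0) = 0, i.e. r^2 + 3 r - 4 = 0.
Discriminant: (3)^2 - 4(-4) = 25, so r = (-3 ± 5)/2.
Solving: r_1 = 1, r_2 = -4.

indicial: r^2 + 3 r - 4 = 0; roots r_1 = 1, r_2 = -4


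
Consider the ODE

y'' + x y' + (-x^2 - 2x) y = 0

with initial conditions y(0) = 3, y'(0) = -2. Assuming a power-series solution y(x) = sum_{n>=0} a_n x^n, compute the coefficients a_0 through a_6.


Ansatz: y(x) = sum_{n>=0} a_n x^n, so y'(x) = sum_{n>=1} n a_n x^(n-1) and y''(x) = sum_{n>=2} n(n-1) a_n x^(n-2).
Substitute into P(x) y'' + Q(x) y' + R(x) y = 0 with P(x) = 1, Q(x) = x, R(x) = -x^2 - 2x, and match powers of x.
Initial conditions: a_0 = 3, a_1 = -2.
Setting the coefficient of each power of x to zero and solving order by order (substituting the coefficients already found):
  x^0: 2 a_2 = 0  ->  a_2 = 0
  x^1: 6 a_3 + a_1 - 2 a_0 = 0  ->  6 a_3 = -a_1 + 2 a_0 = 8  ->  a_3 = 4/3
  x^2: 12 a_4 + 2 a_2 - 2 a_1 - a_0 = 0  ->  12 a_4 = -2 a_2 + 2 a_1 + a_0 = -1  ->  a_4 = -1/12
  x^3: 20 a_5 + 3 a_3 - 2 a_2 - a_1 = 0  ->  20 a_5 = -3 a_3 + 2 a_2 + a_1 = -6  ->  a_5 = -3/10
  x^4: 30 a_6 + 4 a_4 - 2 a_3 - a_2 = 0  ->  30 a_6 = -4 a_4 + 2 a_3 + a_2 = 3  ->  a_6 = 1/10
Truncated series: y(x) = 3 - 2 x + (4/3) x^3 - (1/12) x^4 - (3/10) x^5 + (1/10) x^6 + O(x^7).

a_0 = 3; a_1 = -2; a_2 = 0; a_3 = 4/3; a_4 = -1/12; a_5 = -3/10; a_6 = 1/10


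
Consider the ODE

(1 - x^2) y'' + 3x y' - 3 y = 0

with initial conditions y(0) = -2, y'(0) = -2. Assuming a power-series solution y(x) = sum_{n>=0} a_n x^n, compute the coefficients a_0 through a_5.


Ansatz: y(x) = sum_{n>=0} a_n x^n, so y'(x) = sum_{n>=1} n a_n x^(n-1) and y''(x) = sum_{n>=2} n(n-1) a_n x^(n-2).
Substitute into P(x) y'' + Q(x) y' + R(x) y = 0 with P(x) = 1 - x^2, Q(x) = 3x, R(x) = -3, and match powers of x.
Initial conditions: a_0 = -2, a_1 = -2.
Setting the coefficient of each power of x to zero and solving order by order (substituting the coefficients already found):
  x^0: 2 a_2 - 3 a_0 = 0  ->  2 a_2 = 3 a_0 = -6  ->  a_2 = -3
  x^1: 6 a_3 = 0  ->  a_3 = 0
  x^2: 12 a_4 + a_2 = 0  ->  12 a_4 = -a_2 = 3  ->  a_4 = 1/4
  x^3: 20 a_5 = 0  ->  a_5 = 0
Truncated series: y(x) = -2 - 2 x - 3 x^2 + (1/4) x^4 + O(x^6).

a_0 = -2; a_1 = -2; a_2 = -3; a_3 = 0; a_4 = 1/4; a_5 = 0


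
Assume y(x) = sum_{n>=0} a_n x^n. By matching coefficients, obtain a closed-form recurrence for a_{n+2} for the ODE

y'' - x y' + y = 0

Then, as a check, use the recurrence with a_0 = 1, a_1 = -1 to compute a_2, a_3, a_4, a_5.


Substitute y = sum_n a_n x^n.
y''(x) has coefficient (n+2)(n+1) a_{n+2} at x^n;
-x y'(x) has coefficient -n a_n at x^n (shift);
y(x) has coefficient 1 a_n at x^n.
Matching x^n: (n+2)(n+1) a_{n+2} + (-n + 1) a_n = 0.
Thus a_{n+2} = (n - 1) / ((n+1)(n+2)) * a_n.

Check with a_0 = 1, a_1 = -1 (apply the recurrence for n = 0, 1, 2, 3): a_0 = 1, a_1 = -1, a_2 = -1/2, a_3 = 0, a_4 = -1/24, a_5 = 0.

a_(n+2) = (n - 1) / ((n+1)(n+2)) * a_n; check: a_0 = 1, a_1 = -1, a_2 = -1/2, a_3 = 0, a_4 = -1/24, a_5 = 0


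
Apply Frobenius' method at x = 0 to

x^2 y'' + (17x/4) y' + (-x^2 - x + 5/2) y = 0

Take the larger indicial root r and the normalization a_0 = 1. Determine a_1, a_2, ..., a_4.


Write in Frobenius form y'' + (p(x)/x) y' + (q(x)/x^2) y = 0:
  p(x) = 17/4,  q(x) = -x^2 - x + 5/2.
Indicial equation: r(r-1) + (17/4) r + (5/2) = 0 -> roots r_1 = -5/4, r_2 = -2.
Take r = r_1 = -5/4. Let y(x) = x^r sum_{n>=0} a_n x^n with a_0 = 1.
Substitute y = x^r sum a_n x^n and match x^{r+n}. The recurrence is
  D(n) a_n - 1 a_{n-1} - 1 a_{n-2} = 0,  where D(n) = (r+n)(r+n-1) + (17/4)(r+n) + (5/2).
  a_n = [1 a_{n-1} + 1 a_{n-2}] / D(n).
Since the indicial polynomial factors as (r - r_1)(r - r_2), D(n) = (r_1 + n - r_1)(r_1 + n - r_2) = n(n + 3/4).
Evaluating step by step (a_0 = 1):
  n = 1: D(1) = 1(1 + 3/4) = 7/4; numerator = 1(1) = 1; a_1 = (1)/(7/4) = 4/7
  n = 2: D(2) = 2(2 + 3/4) = 11/2; numerator = 1(4/7) + 1(1) = 11/7; a_2 = (11/7)/(11/2) = 2/7
  n = 3: D(3) = 3(3 + 3/4) = 45/4; numerator = 1(2/7) + 1(4/7) = 6/7; a_3 = (6/7)/(45/4) = 8/105
  n = 4: D(4) = 4(4 + 3/4) = 19; numerator = 1(8/105) + 1(2/7) = 38/105; a_4 = (38/105)/(19) = 2/105

r = -5/4; a_0 = 1; a_1 = 4/7; a_2 = 2/7; a_3 = 8/105; a_4 = 2/105


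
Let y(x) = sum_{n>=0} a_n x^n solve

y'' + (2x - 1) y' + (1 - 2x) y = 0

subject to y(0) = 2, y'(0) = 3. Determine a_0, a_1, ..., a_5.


Ansatz: y(x) = sum_{n>=0} a_n x^n, so y'(x) = sum_{n>=1} n a_n x^(n-1) and y''(x) = sum_{n>=2} n(n-1) a_n x^(n-2).
Substitute into P(x) y'' + Q(x) y' + R(x) y = 0 with P(x) = 1, Q(x) = 2x - 1, R(x) = 1 - 2x, and match powers of x.
Initial conditions: a_0 = 2, a_1 = 3.
Setting the coefficient of each power of x to zero and solving order by order (substituting the coefficients already found):
  x^0: 2 a_2 - a_1 + a_0 = 0  ->  2 a_2 = a_1 - a_0 = 1  ->  a_2 = 1/2
  x^1: 6 a_3 - 2 a_2 + 3 a_1 - 2 a_0 = 0  ->  6 a_3 = 2 a_2 - 3 a_1 + 2 a_0 = -4  ->  a_3 = -2/3
  x^2: 12 a_4 - 3 a_3 + 5 a_2 - 2 a_1 = 0  ->  12 a_4 = 3 a_3 - 5 a_2 + 2 a_1 = 3/2  ->  a_4 = 1/8
  x^3: 20 a_5 - 4 a_4 + 7 a_3 - 2 a_2 = 0  ->  20 a_5 = 4 a_4 - 7 a_3 + 2 a_2 = 37/6  ->  a_5 = 37/120
Truncated series: y(x) = 2 + 3 x + (1/2) x^2 - (2/3) x^3 + (1/8) x^4 + (37/120) x^5 + O(x^6).

a_0 = 2; a_1 = 3; a_2 = 1/2; a_3 = -2/3; a_4 = 1/8; a_5 = 37/120


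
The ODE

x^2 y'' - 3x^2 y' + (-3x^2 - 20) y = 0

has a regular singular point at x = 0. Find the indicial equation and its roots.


Divide by x^2 to reach normal form y'' + P_1(x) y' + P_2(x) y = 0 with P_1(x) = -3 and P_2(x) = -3 - 20/x^2.
x = 0 is a singular point because the y-coefficient -3 - 20/x^2 has a pole at x = 0.
It is a regular singular point because x P_1(x) = p(x) = -3x and x^2 P_2(x) = q(x) = -3x^2 - 20 are polynomials, hence analytic at x = 0.
p(0) = 0,  q(0) = -20.
Indicial equation: r(r-1) + p(0) r + q(0) = 0, i.e. r^2 + (p(0) - 1) r + q(0) = 0, i.e. r^2 - 1 r - 20 = 0.
Discriminant: (-1)^2 - 4(-20) = 81, so r = (1 ± 9)/2.
Solving: r_1 = 5, r_2 = -4.

indicial: r^2 - 1 r - 20 = 0; roots r_1 = 5, r_2 = -4


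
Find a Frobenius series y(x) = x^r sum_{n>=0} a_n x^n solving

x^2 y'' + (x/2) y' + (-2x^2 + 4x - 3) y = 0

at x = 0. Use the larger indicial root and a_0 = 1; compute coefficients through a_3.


Write in Frobenius form y'' + (p(x)/x) y' + (q(x)/x^2) y = 0:
  p(x) = 1/2,  q(x) = -2x^2 + 4x - 3.
Indicial equation: r(r-1) + (1/2) r + (-3) = 0 -> roots r_1 = 2, r_2 = -3/2.
Take r = r_1 = 2. Let y(x) = x^r sum_{n>=0} a_n x^n with a_0 = 1.
Substitute y = x^r sum a_n x^n and match x^{r+n}. The recurrence is
  D(n) a_n + 4 a_{n-1} - 2 a_{n-2} = 0,  where D(n) = (r+n)(r+n-1) + (1/2)(r+n) + (-3).
  a_n = [-4 a_{n-1} + 2 a_{n-2}] / D(n).
Since the indicial polynomial factors as (r - r_1)(r - r_2), D(n) = (r_1 + n - r_1)(r_1 + n - r_2) = n(n + 7/2).
Evaluating step by step (a_0 = 1):
  n = 1: D(1) = 1(1 + 7/2) = 9/2; numerator = -4(1) = -4; a_1 = (-4)/(9/2) = -8/9
  n = 2: D(2) = 2(2 + 7/2) = 11; numerator = -4(-8/9) + 2(1) = 50/9; a_2 = (50/9)/(11) = 50/99
  n = 3: D(3) = 3(3 + 7/2) = 39/2; numerator = -4(50/99) + 2(-8/9) = -376/99; a_3 = (-376/99)/(39/2) = -752/3861

r = 2; a_0 = 1; a_1 = -8/9; a_2 = 50/99; a_3 = -752/3861
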